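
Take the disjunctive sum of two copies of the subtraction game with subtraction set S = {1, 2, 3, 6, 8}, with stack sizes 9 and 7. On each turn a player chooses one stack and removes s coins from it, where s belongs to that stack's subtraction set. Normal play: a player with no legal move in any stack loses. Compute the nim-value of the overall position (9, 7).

All stacks use S = {1, 2, 3, 6, 8}:
G(0) = 0
G(1) = mex{0} = 1
G(2) = mex{1,0} = 2
G(3) = mex{2,1,0} = 3
G(4) = mex{3,2,1} = 0
G(5) = mex{0,3,2} = 1
G(6) = mex{1,0,3,0} = 2
G(7) = mex{2,1,0,1} = 3
G(8) = mex{3,2,1,2,0} = 4
G(9) = mex{4,3,2,3,1} = 0
Stack A: G(9) = 0.
Stack B: G(7) = 3.
Combined Grundy value = 0 ⊕ 3 = 3.

3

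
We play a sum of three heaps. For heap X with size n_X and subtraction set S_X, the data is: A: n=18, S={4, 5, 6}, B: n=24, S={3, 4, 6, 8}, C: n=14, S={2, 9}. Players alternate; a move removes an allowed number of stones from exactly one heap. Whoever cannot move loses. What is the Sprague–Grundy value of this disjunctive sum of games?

3

Heap A, S = {4, 5, 6}:
n :  0  1  2  3  4  5  6  7  8  9 10 11 12 13 14 15 16 17 18
G :  0  0  0  0  1  1  1  1  2  2  0  0  0  0  1  1  1  1  2
G_A(18) = 2.
Heap B, S = {3, 4, 6, 8}:
G(0) = 0
G(1) = mex{} = 0
G(2) = mex{} = 0
G(3) = mex{0} = 1
G(4) = mex{0,0} = 1
G(5) = mex{0,0} = 1
G(6) = mex{1,0,0} = 2
G(7) = mex{1,1,0} = 2
G(8) = mex{1,1,0,0} = 2
G(9) = mex{2,1,1,0} = 3
G(10) = mex{2,2,1,0} = 3
G(11) = mex{2,2,1,1} = 0
G(12) = mex{3,2,2,1} = 0
G(13) = mex{3,3,2,1} = 0
G(14) = mex{0,3,2,2} = 1
G(15) = mex{0,0,3,2} = 1
G(16) = mex{0,0,3,2} = 1
G(17) = mex{1,0,0,3} = 2
G(18) = mex{1,1,0,3} = 2
G(19) = mex{1,1,0,0} = 2
G(20) = mex{2,1,1,0} = 3
G(21) = mex{2,2,1,0} = 3
G(22) = mex{2,2,1,1} = 0
G(23) = mex{3,2,2,1} = 0
G(24) = mex{3,3,2,1} = 0
G_B(24) = 0.
Heap C, S = {2, 9}:
n :  0  1  2  3  4  5  6  7  8  9 10 11 12 13 14
G :  0  0  1  1  0  0  1  1  0  2  1  0  0  1  1
G_C(14) = 1.
Combined Grundy value = 2 ⊕ 0 ⊕ 1 = 3.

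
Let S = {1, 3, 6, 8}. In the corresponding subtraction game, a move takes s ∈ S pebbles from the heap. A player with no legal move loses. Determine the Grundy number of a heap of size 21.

1

n :  0  1  2  3  4  5  6  7  8  9 10 11 12 13 14 15 16 17 18 19 20 21
G :  0  1  0  1  0  1  2  3  2  0  1  0  1  0  1  2  3  2  0  1  0  1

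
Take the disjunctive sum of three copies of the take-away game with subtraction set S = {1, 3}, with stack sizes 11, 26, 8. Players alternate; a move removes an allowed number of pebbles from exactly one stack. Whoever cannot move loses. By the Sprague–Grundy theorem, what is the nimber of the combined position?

1

All stacks use S = {1, 3}:
n :  0  1  2  3  4  5  6  7  8  9 10 11 12 13 14 15 16 17 18 19 20 21 22 23 24 25 26
G :  0  1  0  1  0  1  0  1  0  1  0  1  0  1  0  1  0  1  0  1  0  1  0  1  0  1  0
Stack A: G(11) = 1.
Stack B: G(26) = 0.
Stack C: G(8) = 0.
Combined Grundy value = 1 ⊕ 0 ⊕ 0 = 1.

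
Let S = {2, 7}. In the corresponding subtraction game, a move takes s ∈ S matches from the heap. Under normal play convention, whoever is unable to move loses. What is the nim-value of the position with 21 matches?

n :  0  1  2  3  4  5  6  7  8  9 10 11 12 13 14 15 16 17 18 19 20 21
G :  0  0  1  1  0  0  1  1  2  0  0  1  1  0  0  1  1  2  0  0  1  1

1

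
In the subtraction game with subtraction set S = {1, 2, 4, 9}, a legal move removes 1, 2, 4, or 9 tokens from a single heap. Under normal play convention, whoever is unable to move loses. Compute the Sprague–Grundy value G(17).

n :  0  1  2  3  4  5  6  7  8  9 10 11 12 13 14 15 16 17
G :  0  1  2  0  1  2  0  1  2  3  4  0  1  2  0  1  2  0

0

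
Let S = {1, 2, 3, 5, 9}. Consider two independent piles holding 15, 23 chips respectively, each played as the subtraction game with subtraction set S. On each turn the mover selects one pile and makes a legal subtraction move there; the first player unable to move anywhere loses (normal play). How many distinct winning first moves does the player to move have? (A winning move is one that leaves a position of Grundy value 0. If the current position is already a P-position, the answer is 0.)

All piles use S = {1, 2, 3, 5, 9}:
n :  0  1  2  3  4  5  6  7  8  9 10 11 12 13 14 15 16 17 18 19 20 21 22 23
G :  0  1  2  3  0  1  2  3  0  1  2  3  0  1  2  3  0  1  2  3  0  1  2  3
Pile A: G(15) = 3.
Pile B: G(23) = 3.
Combined Grundy value = 3 ⊕ 3 = 0.
A winning move leaves total XOR = 0, i.e. changes one component's Grundy value g to g ⊕ X where X is the current total.
Pile A: target g' = 3⊕0 = 3, but every legal move changes the Grundy value (mex property), so 0 moves.
Pile B: target g' = 3⊕0 = 3, but every legal move changes the Grundy value (mex property), so 0 moves.

0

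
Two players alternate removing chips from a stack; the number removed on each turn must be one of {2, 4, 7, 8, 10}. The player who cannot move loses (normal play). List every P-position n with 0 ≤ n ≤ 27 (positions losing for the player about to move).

n :  0  1  2  3  4  5  6  7  8  9 10 11 12 13 14 15 16 17 18 19 20 21 22 23 24 25 26 27
G :  0  0  1  1  2  2  0  3  1  4  2  5  0  3  1  0  2  1  0  2  1  0  2  1  0  2  1  0
P-positions are exactly the n with G(n) = 0.

0, 1, 6, 12, 15, 18, 21, 24, 27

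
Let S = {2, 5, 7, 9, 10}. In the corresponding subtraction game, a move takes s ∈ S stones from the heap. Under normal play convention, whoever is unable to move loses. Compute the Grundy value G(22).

n :  0  1  2  3  4  5  6  7  8  9 10 11 12 13 14 15 16 17 18 19 20 21 22
G :  0  0  1  1  0  2  1  3  2  2  3  3  0  4  1  0  0  1  1  4  2  2  3

3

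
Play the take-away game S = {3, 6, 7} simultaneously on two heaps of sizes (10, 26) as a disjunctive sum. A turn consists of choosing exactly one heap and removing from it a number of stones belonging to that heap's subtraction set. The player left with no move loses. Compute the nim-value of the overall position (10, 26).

All heaps use S = {3, 6, 7}:
n :  0  1  2  3  4  5  6  7  8  9 10 11 12 13 14 15 16 17 18 19 20 21 22 23 24 25 26
G :  0  0  0  1  1  1  2  2  2  3  0  0  0  1  1  1  2  2  2  3  0  0  0  1  1  1  2
Heap A: G(10) = 0.
Heap B: G(26) = 2.
Combined Grundy value = 0 ⊕ 2 = 2.

2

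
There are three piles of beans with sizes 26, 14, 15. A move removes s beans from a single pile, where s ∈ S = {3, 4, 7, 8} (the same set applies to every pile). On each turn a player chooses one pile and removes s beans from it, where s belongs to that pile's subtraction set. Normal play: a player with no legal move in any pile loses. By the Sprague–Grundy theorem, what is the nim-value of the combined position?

1

All piles use S = {3, 4, 7, 8}:
G(0) = 0
G(1) = mex{} = 0
G(2) = mex{} = 0
G(3) = mex{0} = 1
G(4) = mex{0,0} = 1
G(5) = mex{0,0} = 1
G(6) = mex{1,0} = 2
G(7) = mex{1,1,0} = 2
G(8) = mex{1,1,0,0} = 2
G(9) = mex{2,1,0,0} = 3
G(10) = mex{2,2,1,0} = 3
G(11) = mex{2,2,1,1} = 0
G(12) = mex{3,2,1,1} = 0
G(13) = mex{3,3,2,1} = 0
G(14) = mex{0,3,2,2} = 1
G(15) = mex{0,0,2,2} = 1
G(16) = mex{0,0,3,2} = 1
G(17) = mex{1,0,3,3} = 2
G(18) = mex{1,1,0,3} = 2
G(19) = mex{1,1,0,0} = 2
G(20) = mex{2,1,0,0} = 3
G(21) = mex{2,2,1,0} = 3
G(22) = mex{2,2,1,1} = 0
G(23) = mex{3,2,1,1} = 0
G(24) = mex{3,3,2,1} = 0
G(25) = mex{0,3,2,2} = 1
G(26) = mex{0,0,2,2} = 1
Pile A: G(26) = 1.
Pile B: G(14) = 1.
Pile C: G(15) = 1.
Combined Grundy value = 1 ⊕ 1 ⊕ 1 = 1.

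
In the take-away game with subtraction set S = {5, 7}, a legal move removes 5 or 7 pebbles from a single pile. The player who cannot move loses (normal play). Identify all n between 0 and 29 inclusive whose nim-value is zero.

n :  0  1  2  3  4  5  6  7  8  9 10 11 12 13 14 15 16 17 18 19 20 21 22 23 24 25 26 27 28 29
G :  0  0  0  0  0  1  1  1  1  1  2  2  0  0  0  0  0  1  1  1  1  1  2  2  0  0  0  0  0  1
P-positions are exactly the n with G(n) = 0.

0, 1, 2, 3, 4, 12, 13, 14, 15, 16, 24, 25, 26, 27, 28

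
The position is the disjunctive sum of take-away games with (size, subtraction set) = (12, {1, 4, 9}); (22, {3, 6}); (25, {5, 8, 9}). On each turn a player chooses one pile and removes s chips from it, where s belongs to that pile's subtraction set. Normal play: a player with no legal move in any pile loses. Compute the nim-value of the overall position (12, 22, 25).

Pile A, S = {1, 4, 9}:
n :  0  1  2  3  4  5  6  7  8  9 10 11 12
G :  0  1  0  1  2  0  1  0  1  2  0  1  0
G_A(12) = 0.
Pile B, S = {3, 6}:
G(0) = 0
G(1) = mex{} = 0
G(2) = mex{} = 0
G(3) = mex{0} = 1
G(4) = mex{0} = 1
G(5) = mex{0} = 1
G(6) = mex{1,0} = 2
G(7) = mex{1,0} = 2
G(8) = mex{1,0} = 2
G(9) = mex{2,1} = 0
G(10) = mex{2,1} = 0
G(11) = mex{2,1} = 0
G(12) = mex{0,2} = 1
G(13) = mex{0,2} = 1
G(14) = mex{0,2} = 1
G(15) = mex{1,0} = 2
G(16) = mex{1,0} = 2
G(17) = mex{1,0} = 2
G(18) = mex{2,1} = 0
G(19) = mex{2,1} = 0
G(20) = mex{2,1} = 0
G(21) = mex{0,2} = 1
G(22) = mex{0,2} = 1
G_B(22) = 1.
Pile C, S = {5, 8, 9}:
G(0) = 0
G(1) = mex{} = 0
G(2) = mex{} = 0
G(3) = mex{} = 0
G(4) = mex{} = 0
G(5) = mex{0} = 1
G(6) = mex{0} = 1
G(7) = mex{0} = 1
G(8) = mex{0,0} = 1
G(9) = mex{0,0,0} = 1
G(10) = mex{1,0,0} = 2
G(11) = mex{1,0,0} = 2
G(12) = mex{1,0,0} = 2
G(13) = mex{1,1,0} = 2
G(14) = mex{1,1,1} = 0
G(15) = mex{2,1,1} = 0
G(16) = mex{2,1,1} = 0
G(17) = mex{2,1,1} = 0
G(18) = mex{2,2,1} = 0
G(19) = mex{0,2,2} = 1
G(20) = mex{0,2,2} = 1
G(21) = mex{0,2,2} = 1
G(22) = mex{0,0,2} = 1
G(23) = mex{0,0,0} = 1
G(24) = mex{1,0,0} = 2
G(25) = mex{1,0,0} = 2
G_C(25) = 2.
Combined Grundy value = 0 ⊕ 1 ⊕ 2 = 3.

3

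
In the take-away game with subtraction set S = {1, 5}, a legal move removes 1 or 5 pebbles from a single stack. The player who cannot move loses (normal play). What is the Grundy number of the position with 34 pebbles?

n :  0  1  2  3  4  5  6  7  8  9 10 11 12 13 14 15 16 17 18 19 20 21 22 23 24 25 26 27 28 29 30 31 32 33 34
G :  0  1  0  1  0  1  0  1  0  1  0  1  0  1  0  1  0  1  0  1  0  1  0  1  0  1  0  1  0  1  0  1  0  1  0

0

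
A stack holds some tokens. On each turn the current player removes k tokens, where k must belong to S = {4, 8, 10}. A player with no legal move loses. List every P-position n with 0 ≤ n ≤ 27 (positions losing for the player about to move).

0, 1, 2, 3, 14, 15, 16, 17

n :  0  1  2  3  4  5  6  7  8  9 10 11 12 13 14 15 16 17 18 19 20 21 22 23 24 25 26 27
G :  0  0  0  0  1  1  1  1  2  2  2  2  3  3  0  0  0  0  1  1  1  1  2  2  2  2  3  3
P-positions are exactly the n with G(n) = 0.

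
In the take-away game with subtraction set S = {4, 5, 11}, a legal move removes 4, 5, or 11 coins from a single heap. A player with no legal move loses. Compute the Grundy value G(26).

0

n :  0  1  2  3  4  5  6  7  8  9 10 11 12 13 14 15 16 17 18 19 20 21 22 23 24 25 26
G :  0  0  0  0  1  1  1  1  2  0  0  2  3  1  1  3  0  0  0  0  1  1  1  1  2  0  0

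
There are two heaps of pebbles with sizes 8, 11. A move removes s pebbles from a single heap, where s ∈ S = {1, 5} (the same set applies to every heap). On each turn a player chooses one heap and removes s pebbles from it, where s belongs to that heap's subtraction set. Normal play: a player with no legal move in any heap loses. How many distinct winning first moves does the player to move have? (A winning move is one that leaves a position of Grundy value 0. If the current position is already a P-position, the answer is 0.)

All heaps use S = {1, 5}:
n :  0  1  2  3  4  5  6  7  8  9 10 11
G :  0  1  0  1  0  1  0  1  0  1  0  1
Heap A: G(8) = 0.
Heap B: G(11) = 1.
Combined Grundy value = 0 ⊕ 1 = 1.
A winning move leaves total XOR = 0, i.e. changes one component's Grundy value g to g ⊕ X where X is the current total.
Heap A: need g' = 0⊕1 = 1. Options: 8−1→G=1, 8−5→G=1. Hits: 2.
Heap B: need g' = 1⊕1 = 0. Options: 11−1→G=0, 11−5→G=0. Hits: 2.

4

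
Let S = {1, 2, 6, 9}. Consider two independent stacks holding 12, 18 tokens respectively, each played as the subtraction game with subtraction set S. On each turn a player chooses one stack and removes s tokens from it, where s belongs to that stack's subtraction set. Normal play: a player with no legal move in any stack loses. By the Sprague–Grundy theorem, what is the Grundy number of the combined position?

3

All stacks use S = {1, 2, 6, 9}:
G(0) = 0
G(1) = mex{0} = 1
G(2) = mex{1,0} = 2
G(3) = mex{2,1} = 0
G(4) = mex{0,2} = 1
G(5) = mex{1,0} = 2
G(6) = mex{2,1,0} = 3
G(7) = mex{3,2,1} = 0
G(8) = mex{0,3,2} = 1
G(9) = mex{1,0,0,0} = 2
G(10) = mex{2,1,1,1} = 0
G(11) = mex{0,2,2,2} = 1
G(12) = mex{1,0,3,0} = 2
G(13) = mex{2,1,0,1} = 3
G(14) = mex{3,2,1,2} = 0
G(15) = mex{0,3,2,3} = 1
G(16) = mex{1,0,0,0} = 2
G(17) = mex{2,1,1,1} = 0
G(18) = mex{0,2,2,2} = 1
Stack A: G(12) = 2.
Stack B: G(18) = 1.
Combined Grundy value = 2 ⊕ 1 = 3.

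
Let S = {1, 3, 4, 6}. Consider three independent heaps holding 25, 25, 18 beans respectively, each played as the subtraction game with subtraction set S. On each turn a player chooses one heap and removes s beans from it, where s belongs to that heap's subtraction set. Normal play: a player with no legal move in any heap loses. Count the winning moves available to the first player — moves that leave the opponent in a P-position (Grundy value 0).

3

All heaps use S = {1, 3, 4, 6}:
n :  0  1  2  3  4  5  6  7  8  9 10 11 12 13 14 15 16 17 18 19 20 21 22 23 24 25
G :  0  1  0  1  2  3  2  0  1  0  1  2  3  2  0  1  0  1  2  3  2  0  1  0  1  2
Heap A: G(25) = 2.
Heap B: G(25) = 2.
Heap C: G(18) = 2.
Combined Grundy value = 2 ⊕ 2 ⊕ 2 = 2.
A winning move leaves total XOR = 0, i.e. changes one component's Grundy value g to g ⊕ X where X is the current total.
Heap A: need g' = 2⊕2 = 0. Options: 25−1→G=1, 25−3→G=1, 25−4→G=0, 25−6→G=3. Hits: 1.
Heap B: need g' = 2⊕2 = 0. Options: 25−1→G=1, 25−3→G=1, 25−4→G=0, 25−6→G=3. Hits: 1.
Heap C: need g' = 2⊕2 = 0. Options: 18−1→G=1, 18−3→G=1, 18−4→G=0, 18−6→G=3. Hits: 1.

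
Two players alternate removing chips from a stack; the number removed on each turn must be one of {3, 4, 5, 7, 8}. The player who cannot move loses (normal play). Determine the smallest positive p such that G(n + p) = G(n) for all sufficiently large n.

n :  0  1  2  3  4  5  6  7  8  9 10 11 12 13 14 15 16 17 18 19 20 21 22 23
G :  0  0  0  1  1  1  2  2  2  3  3  0  0  0  1  1  1  2  2  2  3  3  0  0
G(n+11) = G(n) holds for n = 0,…,7 (a full window of length max(S) = 8), so the sequence is purely periodic with period 11.

11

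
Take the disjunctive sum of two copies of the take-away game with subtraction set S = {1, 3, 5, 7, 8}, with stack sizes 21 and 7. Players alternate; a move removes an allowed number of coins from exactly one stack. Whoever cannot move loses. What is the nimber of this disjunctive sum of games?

All stacks use S = {1, 3, 5, 7, 8}:
n :  0  1  2  3  4  5  6  7  8  9 10 11 12 13 14 15 16 17 18 19 20 21
G :  0  1  0  1  0  1  0  1  2  3  2  3  2  3  2  0  1  0  1  0  1  0
Stack A: G(21) = 0.
Stack B: G(7) = 1.
Combined Grundy value = 0 ⊕ 1 = 1.

1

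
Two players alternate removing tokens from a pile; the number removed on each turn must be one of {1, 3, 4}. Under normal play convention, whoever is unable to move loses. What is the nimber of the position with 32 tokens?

n :  0  1  2  3  4  5  6  7  8  9 10 11 12 13 14 15 16 17 18 19 20 21 22 23 24 25 26 27 28 29 30 31 32
G :  0  1  0  1  2  3  2  0  1  0  1  2  3  2  0  1  0  1  2  3  2  0  1  0  1  2  3  2  0  1  0  1  2

2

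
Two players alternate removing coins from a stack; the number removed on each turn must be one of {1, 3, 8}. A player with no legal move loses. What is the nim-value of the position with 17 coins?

0

G(0) = 0
G(1) = mex{0} = 1
G(2) = mex{1} = 0
G(3) = mex{0,0} = 1
G(4) = mex{1,1} = 0
G(5) = mex{0,0} = 1
G(6) = mex{1,1} = 0
G(7) = mex{0,0} = 1
G(8) = mex{1,1,0} = 2
G(9) = mex{2,0,1} = 3
G(10) = mex{3,1,0} = 2
G(11) = mex{2,2,1} = 0
G(12) = mex{0,3,0} = 1
G(13) = mex{1,2,1} = 0
G(14) = mex{0,0,0} = 1
G(15) = mex{1,1,1} = 0
G(16) = mex{0,0,2} = 1
G(17) = mex{1,1,3} = 0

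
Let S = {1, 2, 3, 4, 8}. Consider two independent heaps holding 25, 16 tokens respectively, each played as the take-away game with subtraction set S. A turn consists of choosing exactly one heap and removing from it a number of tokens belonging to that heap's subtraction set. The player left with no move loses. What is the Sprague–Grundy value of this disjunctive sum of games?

1

All heaps use S = {1, 2, 3, 4, 8}:
G(0) = 0
G(1) = mex{0} = 1
G(2) = mex{1,0} = 2
G(3) = mex{2,1,0} = 3
G(4) = mex{3,2,1,0} = 4
G(5) = mex{4,3,2,1} = 0
G(6) = mex{0,4,3,2} = 1
G(7) = mex{1,0,4,3} = 2
G(8) = mex{2,1,0,4,0} = 3
G(9) = mex{3,2,1,0,1} = 4
G(10) = mex{4,3,2,1,2} = 0
G(11) = mex{0,4,3,2,3} = 1
G(12) = mex{1,0,4,3,4} = 2
G(13) = mex{2,1,0,4,0} = 3
G(14) = mex{3,2,1,0,1} = 4
G(15) = mex{4,3,2,1,2} = 0
G(16) = mex{0,4,3,2,3} = 1
G(17) = mex{1,0,4,3,4} = 2
G(18) = mex{2,1,0,4,0} = 3
G(19) = mex{3,2,1,0,1} = 4
G(20) = mex{4,3,2,1,2} = 0
G(21) = mex{0,4,3,2,3} = 1
G(22) = mex{1,0,4,3,4} = 2
G(23) = mex{2,1,0,4,0} = 3
G(24) = mex{3,2,1,0,1} = 4
G(25) = mex{4,3,2,1,2} = 0
Heap A: G(25) = 0.
Heap B: G(16) = 1.
Combined Grundy value = 0 ⊕ 1 = 1.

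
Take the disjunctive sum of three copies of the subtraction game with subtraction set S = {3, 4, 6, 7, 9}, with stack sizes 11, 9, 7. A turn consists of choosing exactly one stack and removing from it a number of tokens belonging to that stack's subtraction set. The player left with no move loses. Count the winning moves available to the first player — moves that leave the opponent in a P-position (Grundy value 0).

6

All stacks use S = {3, 4, 6, 7, 9}:
G(0) = 0
G(1) = mex{} = 0
G(2) = mex{} = 0
G(3) = mex{0} = 1
G(4) = mex{0,0} = 1
G(5) = mex{0,0} = 1
G(6) = mex{1,0,0} = 2
G(7) = mex{1,1,0,0} = 2
G(8) = mex{1,1,0,0} = 2
G(9) = mex{2,1,1,0,0} = 3
G(10) = mex{2,2,1,1,0} = 3
G(11) = mex{2,2,1,1,0} = 3
Stack A: G(11) = 3.
Stack B: G(9) = 3.
Stack C: G(7) = 2.
Combined Grundy value = 3 ⊕ 3 ⊕ 2 = 2.
A winning move leaves total XOR = 0, i.e. changes one component's Grundy value g to g ⊕ X where X is the current total.
Stack A: need g' = 3⊕2 = 1. Options: 11−3→G=2, 11−4→G=2, 11−6→G=1, 11−7→G=1, 11−9→G=0. Hits: 2.
Stack B: need g' = 3⊕2 = 1. Options: 9−3→G=2, 9−4→G=1, 9−6→G=1, 9−7→G=0, 9−9→G=0. Hits: 2.
Stack C: need g' = 2⊕2 = 0. Options: 7−3→G=1, 7−4→G=1, 7−6→G=0, 7−7→G=0. Hits: 2.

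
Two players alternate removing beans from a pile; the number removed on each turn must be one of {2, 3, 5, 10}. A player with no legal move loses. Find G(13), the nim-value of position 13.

G(0) = 0
G(1) = mex{} = 0
G(2) = mex{0} = 1
G(3) = mex{0,0} = 1
G(4) = mex{1,0} = 2
G(5) = mex{1,1,0} = 2
G(6) = mex{2,1,0} = 3
G(7) = mex{2,2,1} = 0
G(8) = mex{3,2,1} = 0
G(9) = mex{0,3,2} = 1
G(10) = mex{0,0,2,0} = 1
G(11) = mex{1,0,3,0} = 2
G(12) = mex{1,1,0,1} = 2
G(13) = mex{2,1,0,1} = 3

3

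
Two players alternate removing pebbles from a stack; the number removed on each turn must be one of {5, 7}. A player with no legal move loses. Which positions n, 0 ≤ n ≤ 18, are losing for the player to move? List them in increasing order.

0, 1, 2, 3, 4, 12, 13, 14, 15, 16

G(0) = 0
G(1) = mex{} = 0
G(2) = mex{} = 0
G(3) = mex{} = 0
G(4) = mex{} = 0
G(5) = mex{0} = 1
G(6) = mex{0} = 1
G(7) = mex{0,0} = 1
G(8) = mex{0,0} = 1
G(9) = mex{0,0} = 1
G(10) = mex{1,0} = 2
G(11) = mex{1,0} = 2
G(12) = mex{1,1} = 0
G(13) = mex{1,1} = 0
G(14) = mex{1,1} = 0
G(15) = mex{2,1} = 0
G(16) = mex{2,1} = 0
G(17) = mex{0,2} = 1
G(18) = mex{0,2} = 1
P-positions are exactly the n with G(n) = 0.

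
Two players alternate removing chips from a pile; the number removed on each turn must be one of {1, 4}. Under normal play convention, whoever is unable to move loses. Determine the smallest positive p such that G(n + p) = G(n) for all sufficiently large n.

5

G(0) = 0
G(1) = mex{0} = 1
G(2) = mex{1} = 0
G(3) = mex{0} = 1
G(4) = mex{1,0} = 2
G(5) = mex{2,1} = 0
G(6) = mex{0,0} = 1
G(7) = mex{1,1} = 0
G(8) = mex{0,2} = 1
G(9) = mex{1,0} = 2
G(10) = mex{2,1} = 0
G(11) = mex{0,0} = 1
G(12) = mex{1,1} = 0
G(13) = mex{0,2} = 1
G(14) = mex{1,0} = 2
G(n+5) = G(n) holds for n = 0,…,3 (a full window of length max(S) = 4), so the sequence is purely periodic with period 5.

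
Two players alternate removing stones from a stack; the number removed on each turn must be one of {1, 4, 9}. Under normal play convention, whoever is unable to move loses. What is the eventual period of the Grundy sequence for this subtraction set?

5

G(0) = 0
G(1) = mex{0} = 1
G(2) = mex{1} = 0
G(3) = mex{0} = 1
G(4) = mex{1,0} = 2
G(5) = mex{2,1} = 0
G(6) = mex{0,0} = 1
G(7) = mex{1,1} = 0
G(8) = mex{0,2} = 1
G(9) = mex{1,0,0} = 2
G(10) = mex{2,1,1} = 0
G(11) = mex{0,0,0} = 1
G(12) = mex{1,1,1} = 0
G(13) = mex{0,2,2} = 1
G(14) = mex{1,0,0} = 2
G(15) = mex{2,1,1} = 0
G(n+5) = G(n) holds for n = 0,…,8 (a full window of length max(S) = 9), so the sequence is purely periodic with period 5.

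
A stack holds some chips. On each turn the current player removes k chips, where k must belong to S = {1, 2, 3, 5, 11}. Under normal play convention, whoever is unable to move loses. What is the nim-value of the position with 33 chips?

1

n :  0  1  2  3  4  5  6  7  8  9 10 11 12 13 14 15 16 17 18 19 20 21 22 23 24 25 26 27 28 29 30 31 32 33
G :  0  1  2  3  0  1  2  3  0  1  2  3  0  1  2  3  0  1  2  3  0  1  2  3  0  1  2  3  0  1  2  3  0  1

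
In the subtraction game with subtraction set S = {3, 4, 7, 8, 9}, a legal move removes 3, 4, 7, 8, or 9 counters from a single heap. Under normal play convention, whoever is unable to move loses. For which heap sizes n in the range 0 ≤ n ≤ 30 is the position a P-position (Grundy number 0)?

n :  0  1  2  3  4  5  6  7  8  9 10 11 12 13 14 15 16 17 18 19 20 21 22 23 24 25 26 27 28 29 30
G :  0  0  0  1  1  1  2  2  2  3  3  3  0  0  0  1  1  1  2  2  2  3  3  3  0  0  0  1  1  1  2
P-positions are exactly the n with G(n) = 0.

0, 1, 2, 12, 13, 14, 24, 25, 26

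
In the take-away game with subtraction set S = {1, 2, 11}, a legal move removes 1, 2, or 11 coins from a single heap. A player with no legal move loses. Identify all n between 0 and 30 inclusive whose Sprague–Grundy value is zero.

G(0) = 0
G(1) = mex{0} = 1
G(2) = mex{1,0} = 2
G(3) = mex{2,1} = 0
G(4) = mex{0,2} = 1
G(5) = mex{1,0} = 2
G(6) = mex{2,1} = 0
G(7) = mex{0,2} = 1
G(8) = mex{1,0} = 2
G(9) = mex{2,1} = 0
G(10) = mex{0,2} = 1
G(11) = mex{1,0,0} = 2
G(12) = mex{2,1,1} = 0
G(13) = mex{0,2,2} = 1
G(14) = mex{1,0,0} = 2
G(15) = mex{2,1,1} = 0
G(16) = mex{0,2,2} = 1
G(17) = mex{1,0,0} = 2
G(18) = mex{2,1,1} = 0
G(19) = mex{0,2,2} = 1
G(20) = mex{1,0,0} = 2
G(21) = mex{2,1,1} = 0
G(22) = mex{0,2,2} = 1
G(23) = mex{1,0,0} = 2
G(24) = mex{2,1,1} = 0
G(25) = mex{0,2,2} = 1
G(26) = mex{1,0,0} = 2
G(27) = mex{2,1,1} = 0
G(28) = mex{0,2,2} = 1
G(29) = mex{1,0,0} = 2
G(30) = mex{2,1,1} = 0
P-positions are exactly the n with G(n) = 0.

0, 3, 6, 9, 12, 15, 18, 21, 24, 27, 30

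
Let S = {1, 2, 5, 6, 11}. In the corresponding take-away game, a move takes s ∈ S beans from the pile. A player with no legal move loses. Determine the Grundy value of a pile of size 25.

G(0) = 0
G(1) = mex{0} = 1
G(2) = mex{1,0} = 2
G(3) = mex{2,1} = 0
G(4) = mex{0,2} = 1
G(5) = mex{1,0,0} = 2
G(6) = mex{2,1,1,0} = 3
G(7) = mex{3,2,2,1} = 0
G(8) = mex{0,3,0,2} = 1
G(9) = mex{1,0,1,0} = 2
G(10) = mex{2,1,2,1} = 0
G(11) = mex{0,2,3,2,0} = 1
G(12) = mex{1,0,0,3,1} = 2
G(13) = mex{2,1,1,0,2} = 3
G(14) = mex{3,2,2,1,0} = 4
G(15) = mex{4,3,0,2,1} = 5
G(16) = mex{5,4,1,0,2} = 3
G(17) = mex{3,5,2,1,3} = 0
G(18) = mex{0,3,3,2,0} = 1
G(19) = mex{1,0,4,3,1} = 2
G(20) = mex{2,1,5,4,2} = 0
G(21) = mex{0,2,3,5,0} = 1
G(22) = mex{1,0,0,3,1} = 2
G(23) = mex{2,1,1,0,2} = 3
G(24) = mex{3,2,2,1,3} = 0
G(25) = mex{0,3,0,2,4} = 1

1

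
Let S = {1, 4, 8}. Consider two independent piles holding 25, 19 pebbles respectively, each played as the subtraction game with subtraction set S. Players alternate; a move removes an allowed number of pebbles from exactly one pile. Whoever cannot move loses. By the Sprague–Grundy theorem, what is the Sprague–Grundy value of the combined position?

All piles use S = {1, 4, 8}:
G(0) = 0
G(1) = mex{0} = 1
G(2) = mex{1} = 0
G(3) = mex{0} = 1
G(4) = mex{1,0} = 2
G(5) = mex{2,1} = 0
G(6) = mex{0,0} = 1
G(7) = mex{1,1} = 0
G(8) = mex{0,2,0} = 1
G(9) = mex{1,0,1} = 2
G(10) = mex{2,1,0} = 3
G(11) = mex{3,0,1} = 2
G(12) = mex{2,1,2} = 0
G(13) = mex{0,2,0} = 1
G(14) = mex{1,3,1} = 0
G(15) = mex{0,2,0} = 1
G(16) = mex{1,0,1} = 2
G(17) = mex{2,1,2} = 0
G(18) = mex{0,0,3} = 1
G(19) = mex{1,1,2} = 0
G(20) = mex{0,2,0} = 1
G(21) = mex{1,0,1} = 2
G(22) = mex{2,1,0} = 3
G(23) = mex{3,0,1} = 2
G(24) = mex{2,1,2} = 0
G(25) = mex{0,2,0} = 1
Pile A: G(25) = 1.
Pile B: G(19) = 0.
Combined Grundy value = 1 ⊕ 0 = 1.

1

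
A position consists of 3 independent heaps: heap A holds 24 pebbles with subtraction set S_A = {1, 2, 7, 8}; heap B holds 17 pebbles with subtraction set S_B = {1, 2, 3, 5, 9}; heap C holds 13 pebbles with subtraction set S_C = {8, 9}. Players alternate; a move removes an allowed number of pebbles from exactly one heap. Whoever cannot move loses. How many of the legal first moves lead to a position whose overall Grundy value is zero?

0

Heap A, S = {1, 2, 7, 8}:
n :  0  1  2  3  4  5  6  7  8  9 10 11 12 13 14 15 16 17 18 19 20 21 22 23 24
G :  0  1  2  0  1  2  0  1  2  0  1  2  0  1  2  0  1  2  0  1  2  0  1  2  0
G_A(24) = 0.
Heap B, S = {1, 2, 3, 5, 9}:
n :  0  1  2  3  4  5  6  7  8  9 10 11 12 13 14 15 16 17
G :  0  1  2  3  0  1  2  3  0  1  2  3  0  1  2  3  0  1
G_B(17) = 1.
Heap C, S = {8, 9}:
n :  0  1  2  3  4  5  6  7  8  9 10 11 12 13
G :  0  0  0  0  0  0  0  0  1  1  1  1  1  1
G_C(13) = 1.
Combined Grundy value = 0 ⊕ 1 ⊕ 1 = 0.
A winning move leaves total XOR = 0, i.e. changes one component's Grundy value g to g ⊕ X where X is the current total.
Heap A: target g' = 0⊕0 = 0, but every legal move changes the Grundy value (mex property), so 0 moves.
Heap B: target g' = 1⊕0 = 1, but every legal move changes the Grundy value (mex property), so 0 moves.
Heap C: target g' = 1⊕0 = 1, but every legal move changes the Grundy value (mex property), so 0 moves.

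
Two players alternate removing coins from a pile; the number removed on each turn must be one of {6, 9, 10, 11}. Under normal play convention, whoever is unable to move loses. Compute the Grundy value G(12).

n :  0  1  2  3  4  5  6  7  8  9 10 11 12
G :  0  0  0  0  0  0  1  1  1  1  1  1  2

2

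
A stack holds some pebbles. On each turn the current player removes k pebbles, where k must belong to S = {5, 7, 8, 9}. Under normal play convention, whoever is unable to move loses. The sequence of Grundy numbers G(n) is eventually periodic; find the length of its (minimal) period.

G(0) = 0
G(1) = mex{} = 0
G(2) = mex{} = 0
G(3) = mex{} = 0
G(4) = mex{} = 0
G(5) = mex{0} = 1
G(6) = mex{0} = 1
G(7) = mex{0,0} = 1
G(8) = mex{0,0,0} = 1
G(9) = mex{0,0,0,0} = 1
G(10) = mex{1,0,0,0} = 2
G(11) = mex{1,0,0,0} = 2
G(12) = mex{1,1,0,0} = 2
G(13) = mex{1,1,1,0} = 2
G(14) = mex{1,1,1,1} = 0
G(15) = mex{2,1,1,1} = 0
G(16) = mex{2,1,1,1} = 0
G(17) = mex{2,2,1,1} = 0
G(18) = mex{2,2,2,1} = 0
G(19) = mex{0,2,2,2} = 1
G(20) = mex{0,2,2,2} = 1
G(21) = mex{0,0,2,2} = 1
G(22) = mex{0,0,0,2} = 1
G(23) = mex{0,0,0,0} = 1
G(24) = mex{1,0,0,0} = 2
G(25) = mex{1,0,0,0} = 2
G(26) = mex{1,1,0,0} = 2
G(27) = mex{1,1,1,0} = 2
G(28) = mex{1,1,1,1} = 0
G(29) = mex{2,1,1,1} = 0
G(n+14) = G(n) holds for n = 0,…,8 (a full window of length max(S) = 9), so the sequence is purely periodic with period 14.

14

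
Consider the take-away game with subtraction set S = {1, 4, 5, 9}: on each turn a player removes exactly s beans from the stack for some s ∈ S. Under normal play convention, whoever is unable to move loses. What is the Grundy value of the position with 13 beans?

3

n :  0  1  2  3  4  5  6  7  8  9 10 11 12 13
G :  0  1  0  1  2  3  2  3  0  1  0  1  2  3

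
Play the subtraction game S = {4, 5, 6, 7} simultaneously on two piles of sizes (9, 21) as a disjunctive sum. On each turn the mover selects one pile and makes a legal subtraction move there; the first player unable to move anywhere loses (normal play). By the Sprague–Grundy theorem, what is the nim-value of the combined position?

All piles use S = {4, 5, 6, 7}:
n :  0  1  2  3  4  5  6  7  8  9 10 11 12 13 14 15 16 17 18 19 20 21
G :  0  0  0  0  1  1  1  1  2  2  2  0  0  0  0  1  1  1  1  2  2  2
Pile A: G(9) = 2.
Pile B: G(21) = 2.
Combined Grundy value = 2 ⊕ 2 = 0.

0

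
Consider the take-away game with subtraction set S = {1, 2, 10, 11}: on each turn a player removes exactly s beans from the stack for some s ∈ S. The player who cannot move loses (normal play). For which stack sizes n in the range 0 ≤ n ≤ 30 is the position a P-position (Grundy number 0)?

G(0) = 0
G(1) = mex{0} = 1
G(2) = mex{1,0} = 2
G(3) = mex{2,1} = 0
G(4) = mex{0,2} = 1
G(5) = mex{1,0} = 2
G(6) = mex{2,1} = 0
G(7) = mex{0,2} = 1
G(8) = mex{1,0} = 2
G(9) = mex{2,1} = 0
G(10) = mex{0,2,0} = 1
G(11) = mex{1,0,1,0} = 2
G(12) = mex{2,1,2,1} = 0
G(13) = mex{0,2,0,2} = 1
G(14) = mex{1,0,1,0} = 2
G(15) = mex{2,1,2,1} = 0
G(16) = mex{0,2,0,2} = 1
G(17) = mex{1,0,1,0} = 2
G(18) = mex{2,1,2,1} = 0
G(19) = mex{0,2,0,2} = 1
G(20) = mex{1,0,1,0} = 2
G(21) = mex{2,1,2,1} = 0
G(22) = mex{0,2,0,2} = 1
G(23) = mex{1,0,1,0} = 2
G(24) = mex{2,1,2,1} = 0
G(25) = mex{0,2,0,2} = 1
G(26) = mex{1,0,1,0} = 2
G(27) = mex{2,1,2,1} = 0
G(28) = mex{0,2,0,2} = 1
G(29) = mex{1,0,1,0} = 2
G(30) = mex{2,1,2,1} = 0
P-positions are exactly the n with G(n) = 0.

0, 3, 6, 9, 12, 15, 18, 21, 24, 27, 30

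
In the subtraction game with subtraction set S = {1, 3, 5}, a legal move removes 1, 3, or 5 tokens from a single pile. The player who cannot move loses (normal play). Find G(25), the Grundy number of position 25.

G(0) = 0
G(1) = mex{0} = 1
G(2) = mex{1} = 0
G(3) = mex{0,0} = 1
G(4) = mex{1,1} = 0
G(5) = mex{0,0,0} = 1
G(6) = mex{1,1,1} = 0
G(7) = mex{0,0,0} = 1
G(8) = mex{1,1,1} = 0
G(9) = mex{0,0,0} = 1
G(10) = mex{1,1,1} = 0
G(11) = mex{0,0,0} = 1
G(12) = mex{1,1,1} = 0
G(13) = mex{0,0,0} = 1
G(14) = mex{1,1,1} = 0
G(15) = mex{0,0,0} = 1
G(16) = mex{1,1,1} = 0
G(17) = mex{0,0,0} = 1
G(18) = mex{1,1,1} = 0
G(19) = mex{0,0,0} = 1
G(20) = mex{1,1,1} = 0
G(21) = mex{0,0,0} = 1
G(22) = mex{1,1,1} = 0
G(23) = mex{0,0,0} = 1
G(24) = mex{1,1,1} = 0
G(25) = mex{0,0,0} = 1

1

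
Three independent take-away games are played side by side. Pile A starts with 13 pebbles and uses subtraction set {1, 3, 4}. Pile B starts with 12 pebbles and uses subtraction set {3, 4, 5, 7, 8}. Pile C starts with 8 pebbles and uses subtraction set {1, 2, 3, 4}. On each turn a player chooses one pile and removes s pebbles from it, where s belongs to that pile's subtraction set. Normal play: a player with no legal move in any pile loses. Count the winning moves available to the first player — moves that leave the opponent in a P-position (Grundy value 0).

Pile A, S = {1, 3, 4}:
G(0) = 0
G(1) = mex{0} = 1
G(2) = mex{1} = 0
G(3) = mex{0,0} = 1
G(4) = mex{1,1,0} = 2
G(5) = mex{2,0,1} = 3
G(6) = mex{3,1,0} = 2
G(7) = mex{2,2,1} = 0
G(8) = mex{0,3,2} = 1
G(9) = mex{1,2,3} = 0
G(10) = mex{0,0,2} = 1
G(11) = mex{1,1,0} = 2
G(12) = mex{2,0,1} = 3
G(13) = mex{3,1,0} = 2
G_A(13) = 2.
Pile B, S = {3, 4, 5, 7, 8}:
n :  0  1  2  3  4  5  6  7  8  9 10 11 12
G :  0  0  0  1  1  1  2  2  2  3  3  0  0
G_B(12) = 0.
Pile C, S = {1, 2, 3, 4}:
n : 0 1 2 3 4 5 6 7 8
G : 0 1 2 3 4 0 1 2 3
G_C(8) = 3.
Combined Grundy value = 2 ⊕ 0 ⊕ 3 = 1.
A winning move leaves total XOR = 0, i.e. changes one component's Grundy value g to g ⊕ X where X is the current total.
Pile A: need g' = 2⊕1 = 3. Options: 13−1→G=3, 13−3→G=1, 13−4→G=0. Hits: 1.
Pile B: need g' = 0⊕1 = 1. Options: 12−3→G=3, 12−4→G=2, 12−5→G=2, 12−7→G=1, 12−8→G=1. Hits: 2.
Pile C: need g' = 3⊕1 = 2. Options: 8−1→G=2, 8−2→G=1, 8−3→G=0, 8−4→G=4. Hits: 1.

4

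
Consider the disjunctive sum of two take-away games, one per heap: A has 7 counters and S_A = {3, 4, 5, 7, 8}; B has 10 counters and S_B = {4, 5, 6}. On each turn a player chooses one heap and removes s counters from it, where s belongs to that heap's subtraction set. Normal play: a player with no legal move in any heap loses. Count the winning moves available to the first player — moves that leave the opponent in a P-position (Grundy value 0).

2

Heap A, S = {3, 4, 5, 7, 8}:
G(0) = 0
G(1) = mex{} = 0
G(2) = mex{} = 0
G(3) = mex{0} = 1
G(4) = mex{0,0} = 1
G(5) = mex{0,0,0} = 1
G(6) = mex{1,0,0} = 2
G(7) = mex{1,1,0,0} = 2
G_A(7) = 2.
Heap B, S = {4, 5, 6}:
n :  0  1  2  3  4  5  6  7  8  9 10
G :  0  0  0  0  1  1  1  1  2  2  0
G_B(10) = 0.
Combined Grundy value = 2 ⊕ 0 = 2.
A winning move leaves total XOR = 0, i.e. changes one component's Grundy value g to g ⊕ X where X is the current total.
Heap A: need g' = 2⊕2 = 0. Options: 7−3→G=1, 7−4→G=1, 7−5→G=0, 7−7→G=0. Hits: 2.
Heap B: need g' = 0⊕2 = 2. Options: 10−4→G=1, 10−5→G=1, 10−6→G=1. Hits: 0.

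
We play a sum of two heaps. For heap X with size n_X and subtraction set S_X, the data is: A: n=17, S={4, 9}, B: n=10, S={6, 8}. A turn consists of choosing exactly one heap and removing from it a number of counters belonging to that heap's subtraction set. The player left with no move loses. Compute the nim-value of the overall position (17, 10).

Heap A, S = {4, 9}:
G(0) = 0
G(1) = mex{} = 0
G(2) = mex{} = 0
G(3) = mex{} = 0
G(4) = mex{0} = 1
G(5) = mex{0} = 1
G(6) = mex{0} = 1
G(7) = mex{0} = 1
G(8) = mex{1} = 0
G(9) = mex{1,0} = 2
G(10) = mex{1,0} = 2
G(11) = mex{1,0} = 2
G(12) = mex{0,0} = 1
G(13) = mex{2,1} = 0
G(14) = mex{2,1} = 0
G(15) = mex{2,1} = 0
G(16) = mex{1,1} = 0
G(17) = mex{0,0} = 1
G_A(17) = 1.
Heap B, S = {6, 8}:
n :  0  1  2  3  4  5  6  7  8  9 10
G :  0  0  0  0  0  0  1  1  1  1  1
G_B(10) = 1.
Combined Grundy value = 1 ⊕ 1 = 0.

0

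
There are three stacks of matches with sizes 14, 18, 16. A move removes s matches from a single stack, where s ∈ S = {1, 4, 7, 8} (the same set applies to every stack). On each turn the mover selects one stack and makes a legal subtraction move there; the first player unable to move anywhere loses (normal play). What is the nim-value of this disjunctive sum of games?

2

All stacks use S = {1, 4, 7, 8}:
G(0) = 0
G(1) = mex{0} = 1
G(2) = mex{1} = 0
G(3) = mex{0} = 1
G(4) = mex{1,0} = 2
G(5) = mex{2,1} = 0
G(6) = mex{0,0} = 1
G(7) = mex{1,1,0} = 2
G(8) = mex{2,2,1,0} = 3
G(9) = mex{3,0,0,1} = 2
G(10) = mex{2,1,1,0} = 3
G(11) = mex{3,2,2,1} = 0
G(12) = mex{0,3,0,2} = 1
G(13) = mex{1,2,1,0} = 3
G(14) = mex{3,3,2,1} = 0
G(15) = mex{0,0,3,2} = 1
G(16) = mex{1,1,2,3} = 0
G(17) = mex{0,3,3,2} = 1
G(18) = mex{1,0,0,3} = 2
Stack A: G(14) = 0.
Stack B: G(18) = 2.
Stack C: G(16) = 0.
Combined Grundy value = 0 ⊕ 2 ⊕ 0 = 2.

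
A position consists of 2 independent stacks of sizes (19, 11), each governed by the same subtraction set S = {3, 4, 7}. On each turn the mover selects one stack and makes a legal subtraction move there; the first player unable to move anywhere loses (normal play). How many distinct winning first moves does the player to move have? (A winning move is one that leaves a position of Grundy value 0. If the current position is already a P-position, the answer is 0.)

All stacks use S = {3, 4, 7}:
G(0) = 0
G(1) = mex{} = 0
G(2) = mex{} = 0
G(3) = mex{0} = 1
G(4) = mex{0,0} = 1
G(5) = mex{0,0} = 1
G(6) = mex{1,0} = 2
G(7) = mex{1,1,0} = 2
G(8) = mex{1,1,0} = 2
G(9) = mex{2,1,0} = 3
G(10) = mex{2,2,1} = 0
G(11) = mex{2,2,1} = 0
G(12) = mex{3,2,1} = 0
G(13) = mex{0,3,2} = 1
G(14) = mex{0,0,2} = 1
G(15) = mex{0,0,2} = 1
G(16) = mex{1,0,3} = 2
G(17) = mex{1,1,0} = 2
G(18) = mex{1,1,0} = 2
G(19) = mex{2,1,0} = 3
Stack A: G(19) = 3.
Stack B: G(11) = 0.
Combined Grundy value = 3 ⊕ 0 = 3.
A winning move leaves total XOR = 0, i.e. changes one component's Grundy value g to g ⊕ X where X is the current total.
Stack A: need g' = 3⊕3 = 0. Options: 19−3→G=2, 19−4→G=1, 19−7→G=0. Hits: 1.
Stack B: need g' = 0⊕3 = 3. Options: 11−3→G=2, 11−4→G=2, 11−7→G=1. Hits: 0.

1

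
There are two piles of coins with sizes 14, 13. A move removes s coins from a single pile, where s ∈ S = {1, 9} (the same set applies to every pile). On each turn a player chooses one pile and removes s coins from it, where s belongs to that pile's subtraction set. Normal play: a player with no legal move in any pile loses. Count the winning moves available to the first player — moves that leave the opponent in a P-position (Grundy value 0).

All piles use S = {1, 9}:
n :  0  1  2  3  4  5  6  7  8  9 10 11 12 13 14
G :  0  1  0  1  0  1  0  1  0  1  0  1  0  1  0
Pile A: G(14) = 0.
Pile B: G(13) = 1.
Combined Grundy value = 0 ⊕ 1 = 1.
A winning move leaves total XOR = 0, i.e. changes one component's Grundy value g to g ⊕ X where X is the current total.
Pile A: need g' = 0⊕1 = 1. Options: 14−1→G=1, 14−9→G=1. Hits: 2.
Pile B: need g' = 1⊕1 = 0. Options: 13−1→G=0, 13−9→G=0. Hits: 2.

4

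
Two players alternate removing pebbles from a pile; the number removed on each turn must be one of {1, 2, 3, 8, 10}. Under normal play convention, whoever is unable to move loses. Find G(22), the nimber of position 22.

n :  0  1  2  3  4  5  6  7  8  9 10 11 12 13 14 15 16 17 18 19 20 21 22
G :  0  1  2  3  0  1  2  3  4  0  1  2  3  0  1  2  3  4  0  1  2  3  0

0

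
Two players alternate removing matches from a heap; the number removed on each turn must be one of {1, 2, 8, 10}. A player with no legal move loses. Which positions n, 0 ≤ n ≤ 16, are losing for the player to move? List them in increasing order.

n :  0  1  2  3  4  5  6  7  8  9 10 11 12 13 14 15 16
G :  0  1  2  0  1  2  0  1  2  0  1  2  0  1  2  0  1
P-positions are exactly the n with G(n) = 0.

0, 3, 6, 9, 12, 15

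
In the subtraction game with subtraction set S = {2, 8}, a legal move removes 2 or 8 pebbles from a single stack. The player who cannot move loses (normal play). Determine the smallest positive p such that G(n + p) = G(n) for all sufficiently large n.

G(0) = 0
G(1) = mex{} = 0
G(2) = mex{0} = 1
G(3) = mex{0} = 1
G(4) = mex{1} = 0
G(5) = mex{1} = 0
G(6) = mex{0} = 1
G(7) = mex{0} = 1
G(8) = mex{1,0} = 2
G(9) = mex{1,0} = 2
G(10) = mex{2,1} = 0
G(11) = mex{2,1} = 0
G(12) = mex{0,0} = 1
G(13) = mex{0,0} = 1
G(14) = mex{1,1} = 0
G(15) = mex{1,1} = 0
G(16) = mex{0,2} = 1
G(17) = mex{0,2} = 1
G(18) = mex{1,0} = 2
G(19) = mex{1,0} = 2
G(20) = mex{2,1} = 0
G(21) = mex{2,1} = 0
G(n+10) = G(n) holds for n = 0,…,7 (a full window of length max(S) = 8), so the sequence is purely periodic with period 10.

10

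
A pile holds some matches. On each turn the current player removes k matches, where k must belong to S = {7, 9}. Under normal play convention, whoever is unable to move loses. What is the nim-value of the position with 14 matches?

G(0) = 0
G(1) = mex{} = 0
G(2) = mex{} = 0
G(3) = mex{} = 0
G(4) = mex{} = 0
G(5) = mex{} = 0
G(6) = mex{} = 0
G(7) = mex{0} = 1
G(8) = mex{0} = 1
G(9) = mex{0,0} = 1
G(10) = mex{0,0} = 1
G(11) = mex{0,0} = 1
G(12) = mex{0,0} = 1
G(13) = mex{0,0} = 1
G(14) = mex{1,0} = 2

2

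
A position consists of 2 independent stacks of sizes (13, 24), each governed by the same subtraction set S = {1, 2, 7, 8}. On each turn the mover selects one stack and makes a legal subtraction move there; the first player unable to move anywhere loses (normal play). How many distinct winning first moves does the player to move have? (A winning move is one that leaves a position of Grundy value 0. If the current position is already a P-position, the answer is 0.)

All stacks use S = {1, 2, 7, 8}:
n :  0  1  2  3  4  5  6  7  8  9 10 11 12 13 14 15 16 17 18 19 20 21 22 23 24
G :  0  1  2  0  1  2  0  1  2  0  1  2  0  1  2  0  1  2  0  1  2  0  1  2  0
Stack A: G(13) = 1.
Stack B: G(24) = 0.
Combined Grundy value = 1 ⊕ 0 = 1.
A winning move leaves total XOR = 0, i.e. changes one component's Grundy value g to g ⊕ X where X is the current total.
Stack A: need g' = 1⊕1 = 0. Options: 13−1→G=0, 13−2→G=2, 13−7→G=0, 13−8→G=2. Hits: 2.
Stack B: need g' = 0⊕1 = 1. Options: 24−1→G=2, 24−2→G=1, 24−7→G=2, 24−8→G=1. Hits: 2.

4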